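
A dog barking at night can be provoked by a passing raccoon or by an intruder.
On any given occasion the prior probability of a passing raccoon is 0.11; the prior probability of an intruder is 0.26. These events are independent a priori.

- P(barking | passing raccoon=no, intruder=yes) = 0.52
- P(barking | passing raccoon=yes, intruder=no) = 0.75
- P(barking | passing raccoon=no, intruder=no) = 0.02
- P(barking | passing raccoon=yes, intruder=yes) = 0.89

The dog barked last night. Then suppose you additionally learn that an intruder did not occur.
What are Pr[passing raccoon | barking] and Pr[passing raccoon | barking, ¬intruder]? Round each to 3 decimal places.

Pr[passing raccoon | barking] ≈ 0.393; Pr[passing raccoon | barking, ¬intruder] ≈ 0.823

P(barking) = 0.02*0.89*0.74 + 0.52*0.89*0.26 + 0.75*0.11*0.74 + 0.89*0.11*0.26 = 0.013172 + 0.120328 + 0.061050 + 0.025454 = 0.220004
The passing raccoon-present share is 0.061050 + 0.025454 = 0.086504.
So P(passing raccoon | barking) = 0.086504/0.220004 ≈ 0.393.

Now condition on the additional information:
Enumerate both values of passing raccoon and weight by the priors:
  P(barking | ¬intruder) = 0.02*0.89 + 0.75*0.11
        = 0.017800 + 0.082500 = 0.100300
Configurations with passing raccoon contribute 0.082500, so
  P(passing raccoon | barking, ¬intruder) = 0.082500 / 0.100300 ≈ 0.823
Ruling out intruder raises the posterior on passing raccoon — the flip side of explaining away.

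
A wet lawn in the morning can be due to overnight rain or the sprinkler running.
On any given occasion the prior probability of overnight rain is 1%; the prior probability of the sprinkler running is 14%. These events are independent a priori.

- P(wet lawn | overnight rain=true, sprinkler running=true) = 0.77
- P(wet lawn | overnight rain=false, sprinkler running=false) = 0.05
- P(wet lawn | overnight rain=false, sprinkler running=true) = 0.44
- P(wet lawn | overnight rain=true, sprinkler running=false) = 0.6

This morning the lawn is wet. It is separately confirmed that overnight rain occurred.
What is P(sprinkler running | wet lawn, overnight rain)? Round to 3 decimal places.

P(sprinkler running | wet lawn, overnight rain) ≈ 0.173

Weight on sprinkler running=true, given the evidence: 0.77×0.14 = 0.107800
Normalizer over all consistent configurations: 0.6×0.86 + 0.77×0.14 = 0.623800
P(sprinkler running | wet lawn, overnight rain) = 0.107800/0.623800 ≈ 0.173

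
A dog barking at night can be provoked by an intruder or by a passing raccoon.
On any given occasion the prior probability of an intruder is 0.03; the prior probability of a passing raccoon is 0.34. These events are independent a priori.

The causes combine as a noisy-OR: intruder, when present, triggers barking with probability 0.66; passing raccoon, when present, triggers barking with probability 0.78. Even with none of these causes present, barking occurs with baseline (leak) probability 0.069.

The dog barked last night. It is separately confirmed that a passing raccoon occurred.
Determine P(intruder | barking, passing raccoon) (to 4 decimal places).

P(intruder | barking, passing raccoon) ≈ 0.0349

Under noisy-OR, P(barking | causes) = 1 − (1−0.069)·∏(1−qᵢ) over the active causes.
P(barking | passing raccoon) = 0.79518·0.97 + 0.930361·0.03 = 0.771325 + 0.027911 = 0.799236
The intruder-present share is 0.930361·0.03 = 0.027911.
Hence the posterior is 0.027911/0.799236 ≈ 0.0349.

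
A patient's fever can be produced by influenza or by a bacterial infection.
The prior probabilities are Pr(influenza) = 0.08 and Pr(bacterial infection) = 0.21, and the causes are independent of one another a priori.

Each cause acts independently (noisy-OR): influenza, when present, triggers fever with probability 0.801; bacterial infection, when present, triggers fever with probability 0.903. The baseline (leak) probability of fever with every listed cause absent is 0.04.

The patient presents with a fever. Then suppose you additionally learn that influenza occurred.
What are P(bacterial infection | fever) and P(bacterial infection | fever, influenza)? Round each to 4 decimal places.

Under noisy-OR, P(fever | causes) = 1 − (1−0.04)·∏(1−qᵢ) over the active causes.
For the numerator, keep only bacterial infection=true terms: 0.175209 + 0.016489 = 0.191698
Denominator P(fever): 0.04·0.92·0.79 + 0.90688·0.92·0.21 + 0.80896·0.08·0.79 + 0.981469·0.08·0.21 = 0.271896
P(bacterial infection | fever) = 0.191698/0.271896 ≈ 0.7050

Now condition on the additional information:
For the numerator, keep only bacterial infection=true terms: 0.981469*0.21 = 0.206108
Normalizer over all consistent configurations: 0.80896*0.79 + 0.981469*0.21 = 0.845186
P(bacterial infection | fever, influenza) = 0.206108/0.845186 ≈ 0.2439

P(bacterial infection | fever) ≈ 0.7050; P(bacterial infection | fever, influenza) ≈ 0.2439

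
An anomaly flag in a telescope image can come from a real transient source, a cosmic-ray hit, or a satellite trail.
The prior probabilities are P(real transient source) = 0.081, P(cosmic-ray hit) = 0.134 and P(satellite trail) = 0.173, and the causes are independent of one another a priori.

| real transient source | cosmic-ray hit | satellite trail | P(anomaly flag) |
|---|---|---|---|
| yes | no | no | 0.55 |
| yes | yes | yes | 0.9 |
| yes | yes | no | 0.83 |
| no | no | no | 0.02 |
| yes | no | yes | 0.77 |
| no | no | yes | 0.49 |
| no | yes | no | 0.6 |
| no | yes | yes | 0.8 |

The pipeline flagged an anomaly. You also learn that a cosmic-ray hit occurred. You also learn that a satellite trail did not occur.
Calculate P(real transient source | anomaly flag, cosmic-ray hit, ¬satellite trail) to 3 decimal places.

P(real transient source | anomaly flag, cosmic-ray hit, ¬satellite trail) ≈ 0.109

Weight on real transient source=true, given the evidence: 0.83·0.081 = 0.067230
The normalizing constant is 0.6·0.919 + 0.83·0.081 = 0.618630
Posterior = 0.067230 / 0.618630 ≈ 0.109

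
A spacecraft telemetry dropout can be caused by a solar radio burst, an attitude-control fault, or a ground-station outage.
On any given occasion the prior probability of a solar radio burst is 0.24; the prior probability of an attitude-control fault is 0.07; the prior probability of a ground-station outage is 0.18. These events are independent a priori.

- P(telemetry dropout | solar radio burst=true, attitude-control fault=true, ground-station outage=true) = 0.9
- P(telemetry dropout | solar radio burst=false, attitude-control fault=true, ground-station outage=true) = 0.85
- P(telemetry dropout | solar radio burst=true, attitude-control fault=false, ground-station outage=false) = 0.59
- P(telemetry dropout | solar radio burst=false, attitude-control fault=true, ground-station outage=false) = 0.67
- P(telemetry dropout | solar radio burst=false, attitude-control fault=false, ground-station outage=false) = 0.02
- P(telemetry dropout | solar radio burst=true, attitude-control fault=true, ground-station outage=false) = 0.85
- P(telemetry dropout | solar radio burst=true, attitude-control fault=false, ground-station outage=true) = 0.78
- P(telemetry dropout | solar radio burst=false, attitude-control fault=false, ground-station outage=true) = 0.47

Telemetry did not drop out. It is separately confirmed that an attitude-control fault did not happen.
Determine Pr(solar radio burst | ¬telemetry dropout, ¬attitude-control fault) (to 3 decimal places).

P(¬telemetry dropout | ¬attitude-control fault) = 0.98*0.76*0.82 + 0.53*0.76*0.18 + 0.41*0.24*0.82 + 0.22*0.24*0.18 = 0.610736 + 0.072504 + 0.080688 + 0.009504 = 0.773432
Of this, 0.090192 comes from 0.080688 + 0.009504 (the solar radio burst=true cases).
P(solar radio burst | ¬telemetry dropout, ¬attitude-control fault) = 0.090192 / 0.773432 ≈ 0.117

Pr(solar radio burst | ¬telemetry dropout, ¬attitude-control fault) ≈ 0.117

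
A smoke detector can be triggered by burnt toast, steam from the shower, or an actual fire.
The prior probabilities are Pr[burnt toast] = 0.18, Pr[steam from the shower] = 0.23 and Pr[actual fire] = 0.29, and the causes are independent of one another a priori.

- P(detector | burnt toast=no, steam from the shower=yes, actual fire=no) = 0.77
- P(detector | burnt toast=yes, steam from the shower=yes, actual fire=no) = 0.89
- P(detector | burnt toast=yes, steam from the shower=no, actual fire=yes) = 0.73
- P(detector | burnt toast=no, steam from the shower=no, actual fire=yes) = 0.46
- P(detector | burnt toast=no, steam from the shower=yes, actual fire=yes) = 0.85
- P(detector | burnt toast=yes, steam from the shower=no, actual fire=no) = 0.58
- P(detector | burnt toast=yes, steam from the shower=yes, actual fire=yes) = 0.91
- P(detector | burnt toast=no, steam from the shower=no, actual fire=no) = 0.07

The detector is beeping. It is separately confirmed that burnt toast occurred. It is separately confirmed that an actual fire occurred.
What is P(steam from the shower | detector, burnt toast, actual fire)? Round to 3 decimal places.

P(detector | burnt toast, actual fire) = 0.73×0.77 + 0.91×0.23 = 0.562100 + 0.209300 = 0.771400
Restricting to configurations with steam from the shower present: 0.91×0.23 = 0.209300.
P(steam from the shower | detector, burnt toast, actual fire) = 0.209300 / 0.771400 ≈ 0.271

P(steam from the shower | detector, burnt toast, actual fire) ≈ 0.271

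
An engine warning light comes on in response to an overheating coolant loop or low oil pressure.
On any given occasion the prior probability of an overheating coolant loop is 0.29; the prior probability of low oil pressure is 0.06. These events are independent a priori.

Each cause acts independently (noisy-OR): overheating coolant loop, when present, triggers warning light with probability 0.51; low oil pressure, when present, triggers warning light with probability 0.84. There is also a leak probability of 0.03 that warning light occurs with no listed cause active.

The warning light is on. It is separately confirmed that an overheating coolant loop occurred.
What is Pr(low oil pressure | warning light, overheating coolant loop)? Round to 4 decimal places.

Under noisy-OR, P(warning light | causes) = 1 − (1−0.03)·∏(1−qᵢ) over the active causes.
P(warning light | overheating coolant loop) = 0.5247×0.94 + 0.923952×0.06 = 0.493218 + 0.055437 = 0.548655
Of this, 0.055437 comes from 0.923952×0.06 (the low oil pressure=true cases).
P(low oil pressure | warning light, overheating coolant loop) = 0.055437 / 0.548655 ≈ 0.1010

Pr(low oil pressure | warning light, overheating coolant loop) ≈ 0.1010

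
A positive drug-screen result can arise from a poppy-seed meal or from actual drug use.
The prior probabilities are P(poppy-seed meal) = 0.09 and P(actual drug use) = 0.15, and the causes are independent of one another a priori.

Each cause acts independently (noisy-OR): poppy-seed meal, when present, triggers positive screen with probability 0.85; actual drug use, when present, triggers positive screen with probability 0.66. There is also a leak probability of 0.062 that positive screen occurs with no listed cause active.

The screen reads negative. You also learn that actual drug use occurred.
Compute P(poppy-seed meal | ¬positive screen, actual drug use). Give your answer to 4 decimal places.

Under noisy-OR, P(positive screen | causes) = 1 − (1−0.062)·∏(1−qᵢ) over the active causes.
P(¬positive screen | actual drug use) = 0.31892×0.91 + 0.047838×0.09 = 0.290217 + 0.004305 = 0.294522
Restricting to configurations with poppy-seed meal present: 0.047838×0.09 = 0.004305.
So P(poppy-seed meal | ¬positive screen, actual drug use) = 0.004305/0.294522 ≈ 0.0146.

P(poppy-seed meal | ¬positive screen, actual drug use) ≈ 0.0146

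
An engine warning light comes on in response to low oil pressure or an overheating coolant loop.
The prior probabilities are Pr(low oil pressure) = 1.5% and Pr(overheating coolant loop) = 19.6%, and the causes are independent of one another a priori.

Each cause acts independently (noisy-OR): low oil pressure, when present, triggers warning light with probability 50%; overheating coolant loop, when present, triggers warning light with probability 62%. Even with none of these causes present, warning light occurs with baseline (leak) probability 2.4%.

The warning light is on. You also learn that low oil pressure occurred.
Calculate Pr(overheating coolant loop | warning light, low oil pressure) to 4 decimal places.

Under noisy-OR, P(warning light | causes) = 1 − (1−0.024)·∏(1−qᵢ) over the active causes.
P(warning light | low oil pressure) = 0.512×0.804 + 0.81456×0.196 = 0.411648 + 0.159654 = 0.571302
Restricting to configurations with overheating coolant loop present: 0.81456×0.196 = 0.159654.
Hence the posterior is 0.159654/0.571302 ≈ 0.2795.

Pr(overheating coolant loop | warning light, low oil pressure) ≈ 0.2795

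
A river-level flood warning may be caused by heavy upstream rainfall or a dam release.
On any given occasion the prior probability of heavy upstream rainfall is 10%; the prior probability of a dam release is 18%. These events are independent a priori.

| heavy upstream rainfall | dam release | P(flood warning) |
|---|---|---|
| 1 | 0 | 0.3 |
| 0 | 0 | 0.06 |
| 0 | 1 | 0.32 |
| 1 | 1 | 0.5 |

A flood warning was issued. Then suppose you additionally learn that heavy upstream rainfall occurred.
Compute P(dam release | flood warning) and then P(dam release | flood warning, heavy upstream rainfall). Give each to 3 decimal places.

P(flood warning) = 0.06·0.9·0.82 + 0.32·0.9·0.18 + 0.3·0.1·0.82 + 0.5·0.1·0.18 = 0.044280 + 0.051840 + 0.024600 + 0.009000 = 0.129720
Of this, 0.060840 comes from 0.051840 + 0.009000 (the dam release=true cases).
Hence the posterior is 0.060840/0.129720 ≈ 0.469.

Now condition on the additional information:
By total probability over both values of dam release:
  P(flood warning | heavy upstream rainfall) = 0.3·0.82 + 0.5·0.18
        = 0.246000 + 0.090000 = 0.336000
The terms with dam release present sum to 0.090000, so
  P(dam release | flood warning, heavy upstream rainfall) = 0.090000 / 0.336000 ≈ 0.268
This is intercausal reasoning (explaining away): once heavy upstream rainfall accounts for the flood warning, dam release becomes less likely.

P(dam release | flood warning) ≈ 0.469; P(dam release | flood warning, heavy upstream rainfall) ≈ 0.268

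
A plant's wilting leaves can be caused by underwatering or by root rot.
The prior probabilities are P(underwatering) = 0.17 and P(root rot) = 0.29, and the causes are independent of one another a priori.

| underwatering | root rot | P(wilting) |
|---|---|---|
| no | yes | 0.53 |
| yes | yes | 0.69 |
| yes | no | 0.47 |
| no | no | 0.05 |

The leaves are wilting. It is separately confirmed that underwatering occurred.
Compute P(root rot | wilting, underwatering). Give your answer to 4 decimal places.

P(root rot | wilting, underwatering) ≈ 0.3749

P(wilting | underwatering) = 0.47*0.71 + 0.69*0.29 = 0.333700 + 0.200100 = 0.533800
The root rot-present share is 0.69*0.29 = 0.200100.
Hence the posterior is 0.200100/0.533800 ≈ 0.3749.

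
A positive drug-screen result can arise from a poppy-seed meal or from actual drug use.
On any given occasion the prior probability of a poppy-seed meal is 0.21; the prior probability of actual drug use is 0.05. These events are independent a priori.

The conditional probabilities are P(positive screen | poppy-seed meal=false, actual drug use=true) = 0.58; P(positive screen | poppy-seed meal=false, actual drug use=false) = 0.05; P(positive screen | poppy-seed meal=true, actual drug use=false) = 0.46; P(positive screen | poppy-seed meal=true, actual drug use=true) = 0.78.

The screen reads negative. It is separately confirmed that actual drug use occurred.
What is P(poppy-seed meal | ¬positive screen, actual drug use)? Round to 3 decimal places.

Weight on poppy-seed meal=true, given the evidence: 0.22×0.21 = 0.046200
Normalizer over all consistent configurations: 0.42×0.79 + 0.22×0.21 = 0.378000
Posterior = 0.046200 / 0.378000 ≈ 0.122

P(poppy-seed meal | ¬positive screen, actual drug use) ≈ 0.122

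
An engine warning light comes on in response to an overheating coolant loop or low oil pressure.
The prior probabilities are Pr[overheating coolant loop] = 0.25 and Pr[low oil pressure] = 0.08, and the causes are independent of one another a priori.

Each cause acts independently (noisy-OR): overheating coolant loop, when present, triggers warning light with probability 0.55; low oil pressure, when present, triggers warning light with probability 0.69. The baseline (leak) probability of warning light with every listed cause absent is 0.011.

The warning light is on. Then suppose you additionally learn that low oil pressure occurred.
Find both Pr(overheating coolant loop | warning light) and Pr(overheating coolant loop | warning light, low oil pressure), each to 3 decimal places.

Under noisy-OR, P(warning light | causes) = 1 − (1−0.011)·∏(1−qᵢ) over the active causes.
Weight on overheating coolant loop=true, given the evidence: 0.127639 + 0.017241 = 0.144880
The normalizing constant is 0.011*0.75*0.92 + 0.69341*0.75*0.08 + 0.55495*0.25*0.92 + 0.862035*0.25*0.08 = 0.194075
P(overheating coolant loop | warning light) = 0.144880/0.194075 ≈ 0.747

Now condition on the additional information:
For the numerator, keep only overheating coolant loop=true terms: 0.862035×0.25 = 0.215509
Normalizer over all consistent configurations: 0.69341×0.75 + 0.862035×0.25 = 0.735566
P(overheating coolant loop | warning light, low oil pressure) = 0.215509/0.735566 ≈ 0.293
Conditioning on low oil pressure lowers the posterior on overheating coolant loop: the classic explaining-away effect in a common-effect structure.

Pr(overheating coolant loop | warning light) ≈ 0.747; Pr(overheating coolant loop | warning light, low oil pressure) ≈ 0.293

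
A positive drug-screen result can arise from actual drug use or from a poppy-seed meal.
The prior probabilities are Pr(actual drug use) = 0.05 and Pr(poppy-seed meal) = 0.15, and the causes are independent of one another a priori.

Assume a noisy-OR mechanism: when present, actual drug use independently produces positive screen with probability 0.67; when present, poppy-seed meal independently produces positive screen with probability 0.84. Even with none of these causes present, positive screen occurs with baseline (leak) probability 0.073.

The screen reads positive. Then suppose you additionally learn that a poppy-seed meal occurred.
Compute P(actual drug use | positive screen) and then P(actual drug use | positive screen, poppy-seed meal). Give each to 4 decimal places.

Under noisy-OR, P(positive screen | causes) = 1 − (1−0.073)·∏(1−qᵢ) over the active causes.
P(positive screen) = 0.073*0.95*0.85 + 0.85168*0.95*0.15 + 0.69409*0.05*0.85 + 0.951054*0.05*0.15 = 0.058947 + 0.121364 + 0.029499 + 0.007133 = 0.216943
The actual drug use-present share is 0.029499 + 0.007133 = 0.036632.
P(actual drug use | positive screen) = 0.036632 / 0.216943 ≈ 0.1689

With the extra evidence:
For the numerator, keep only actual drug use=true terms: 0.951054·0.05 = 0.047553
The normalizing constant is 0.85168·0.95 + 0.951054·0.05 = 0.856649
P(actual drug use | positive screen, poppy-seed meal) = 0.047553/0.856649 ≈ 0.0555
This is intercausal reasoning (explaining away): once poppy-seed meal accounts for the positive screen, actual drug use becomes less likely.

P(actual drug use | positive screen) ≈ 0.1689; P(actual drug use | positive screen, poppy-seed meal) ≈ 0.0555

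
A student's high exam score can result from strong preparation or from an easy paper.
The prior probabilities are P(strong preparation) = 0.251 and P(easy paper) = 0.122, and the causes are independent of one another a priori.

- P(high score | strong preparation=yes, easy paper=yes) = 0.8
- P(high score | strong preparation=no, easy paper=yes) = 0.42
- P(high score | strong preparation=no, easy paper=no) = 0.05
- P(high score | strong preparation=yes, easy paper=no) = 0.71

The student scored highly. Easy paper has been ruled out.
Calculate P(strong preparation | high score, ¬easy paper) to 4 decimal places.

P(strong preparation | high score, ¬easy paper) ≈ 0.8263

By total probability over both values of strong preparation:
  P(high score | ¬easy paper) = 0.05·0.749 + 0.71·0.251
        = 0.037450 + 0.178210 = 0.215660
The terms with strong preparation present sum to 0.178210, so
  P(strong preparation | high score, ¬easy paper) = 0.178210 / 0.215660 ≈ 0.8263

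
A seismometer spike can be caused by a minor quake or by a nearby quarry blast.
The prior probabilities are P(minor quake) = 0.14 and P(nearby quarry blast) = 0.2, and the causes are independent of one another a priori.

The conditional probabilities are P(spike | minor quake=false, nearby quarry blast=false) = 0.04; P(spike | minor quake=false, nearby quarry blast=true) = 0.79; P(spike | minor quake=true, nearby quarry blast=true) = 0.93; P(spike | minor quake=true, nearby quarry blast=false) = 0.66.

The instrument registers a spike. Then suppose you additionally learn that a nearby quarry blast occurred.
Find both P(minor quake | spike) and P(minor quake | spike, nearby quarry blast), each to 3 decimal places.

P(minor quake | spike) ≈ 0.380; P(minor quake | spike, nearby quarry blast) ≈ 0.161

Weight on minor quake=true, given the evidence: 0.073920 + 0.026040 = 0.099960
The normalizing constant is 0.04*0.86*0.8 + 0.79*0.86*0.2 + 0.66*0.14*0.8 + 0.93*0.14*0.2 = 0.263360
Posterior = 0.099960 / 0.263360 ≈ 0.380

Now also conditioning on nearby quarry blast=true:
For the numerator, keep only minor quake=true terms: 0.93×0.14 = 0.130200
Normalizer over all consistent configurations: 0.79×0.86 + 0.93×0.14 = 0.809600
Posterior = 0.130200 / 0.809600 ≈ 0.161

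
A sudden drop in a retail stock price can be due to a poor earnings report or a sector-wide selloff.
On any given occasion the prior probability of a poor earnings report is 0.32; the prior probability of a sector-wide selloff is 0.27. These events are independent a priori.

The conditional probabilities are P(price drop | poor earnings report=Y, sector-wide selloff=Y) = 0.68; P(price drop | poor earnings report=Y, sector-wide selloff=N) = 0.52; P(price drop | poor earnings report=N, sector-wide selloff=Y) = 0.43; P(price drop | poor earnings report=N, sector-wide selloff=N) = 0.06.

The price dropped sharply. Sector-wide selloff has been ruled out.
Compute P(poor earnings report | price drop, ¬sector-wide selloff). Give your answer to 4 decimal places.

P(poor earnings report | price drop, ¬sector-wide selloff) ≈ 0.8031

Enumerate both values of poor earnings report and weight by the priors:
  P(price drop | ¬sector-wide selloff) = 0.06*0.68 + 0.52*0.32
        = 0.040800 + 0.166400 = 0.207200
The terms with poor earnings report present sum to 0.166400, so
  P(poor earnings report | price drop, ¬sector-wide selloff) = 0.166400 / 0.207200 ≈ 0.8031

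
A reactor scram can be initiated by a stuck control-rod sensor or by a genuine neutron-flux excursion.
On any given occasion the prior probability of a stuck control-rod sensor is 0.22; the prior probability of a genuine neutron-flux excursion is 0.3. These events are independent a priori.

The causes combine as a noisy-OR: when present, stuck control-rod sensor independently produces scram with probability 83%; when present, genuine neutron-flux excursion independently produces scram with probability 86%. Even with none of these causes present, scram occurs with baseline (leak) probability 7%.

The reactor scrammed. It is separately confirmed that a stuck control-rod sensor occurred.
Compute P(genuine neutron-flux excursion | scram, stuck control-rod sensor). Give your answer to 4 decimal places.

P(genuine neutron-flux excursion | scram, stuck control-rod sensor) ≈ 0.3323

Under noisy-OR, P(scram | causes) = 1 − (1−0.07)·∏(1−qᵢ) over the active causes.
Weight on genuine neutron-flux excursion=true, given the evidence: 0.977866×0.3 = 0.293360
Denominator P(scram | stuck control-rod sensor): 0.8419×0.7 + 0.977866×0.3 = 0.882690
Posterior = 0.293360 / 0.882690 ≈ 0.3323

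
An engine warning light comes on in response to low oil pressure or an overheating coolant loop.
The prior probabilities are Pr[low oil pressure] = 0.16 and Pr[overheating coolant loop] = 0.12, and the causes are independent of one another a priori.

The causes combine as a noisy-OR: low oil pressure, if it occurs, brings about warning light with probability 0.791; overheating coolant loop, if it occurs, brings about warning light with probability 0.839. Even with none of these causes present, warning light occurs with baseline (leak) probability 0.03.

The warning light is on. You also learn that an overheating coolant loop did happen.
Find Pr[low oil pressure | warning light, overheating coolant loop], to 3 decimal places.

Under noisy-OR, P(warning light | causes) = 1 − (1−0.03)·∏(1−qᵢ) over the active causes.
For the numerator, keep only low oil pressure=true terms: 0.96736×0.16 = 0.154778
The normalizing constant is 0.84383×0.84 + 0.96736×0.16 = 0.863595
Posterior = 0.154778 / 0.863595 ≈ 0.179

Pr[low oil pressure | warning light, overheating coolant loop] ≈ 0.179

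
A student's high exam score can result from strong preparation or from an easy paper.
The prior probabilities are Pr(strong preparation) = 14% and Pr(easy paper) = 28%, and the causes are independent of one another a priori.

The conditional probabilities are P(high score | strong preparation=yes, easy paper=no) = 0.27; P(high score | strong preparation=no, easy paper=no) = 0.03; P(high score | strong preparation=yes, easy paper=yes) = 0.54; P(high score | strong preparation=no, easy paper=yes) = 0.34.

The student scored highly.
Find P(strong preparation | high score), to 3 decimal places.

P(strong preparation | high score) ≈ 0.325

Enumerate the 4 (strong preparation, easy paper) configurations and weight by the priors:
  P(high score) = 0.03*0.86*0.72 + 0.34*0.86*0.28 + 0.27*0.14*0.72 + 0.54*0.14*0.28
        = 0.018576 + 0.081872 + 0.027216 + 0.021168 = 0.148832
Configurations with strong preparation contribute 0.048384, so
  P(strong preparation | high score) = 0.048384 / 0.148832 ≈ 0.325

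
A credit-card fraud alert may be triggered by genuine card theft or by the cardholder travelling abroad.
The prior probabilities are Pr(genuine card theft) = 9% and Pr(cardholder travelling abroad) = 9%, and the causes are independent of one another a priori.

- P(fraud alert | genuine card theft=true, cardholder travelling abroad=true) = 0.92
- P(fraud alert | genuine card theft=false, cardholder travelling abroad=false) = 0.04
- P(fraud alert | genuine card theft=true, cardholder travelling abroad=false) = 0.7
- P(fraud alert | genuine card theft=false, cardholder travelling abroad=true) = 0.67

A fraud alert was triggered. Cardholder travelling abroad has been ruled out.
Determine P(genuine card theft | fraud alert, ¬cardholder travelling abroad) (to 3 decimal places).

P(genuine card theft | fraud alert, ¬cardholder travelling abroad) ≈ 0.634

P(fraud alert | ¬cardholder travelling abroad) = 0.04×0.91 + 0.7×0.09 = 0.036400 + 0.063000 = 0.099400
Restricting to configurations with genuine card theft present: 0.7×0.09 = 0.063000.
P(genuine card theft | fraud alert, ¬cardholder travelling abroad) = 0.063000 / 0.099400 ≈ 0.634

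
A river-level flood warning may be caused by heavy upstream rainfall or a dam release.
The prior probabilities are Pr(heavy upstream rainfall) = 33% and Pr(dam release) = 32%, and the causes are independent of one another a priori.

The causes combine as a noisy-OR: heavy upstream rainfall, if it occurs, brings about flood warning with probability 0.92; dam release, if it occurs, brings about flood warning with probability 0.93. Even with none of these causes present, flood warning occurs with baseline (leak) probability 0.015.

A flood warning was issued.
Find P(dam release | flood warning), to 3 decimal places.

Under noisy-OR, P(flood warning | causes) = 1 − (1−0.015)·∏(1−qᵢ) over the active causes.
Weight on dam release=true, given the evidence: 0.199617 + 0.105018 = 0.304635
The normalizing constant is 0.015×0.67×0.68 + 0.93105×0.67×0.32 + 0.9212×0.33×0.68 + 0.994484×0.33×0.32 = 0.518186
P(dam release | flood warning) = 0.304635/0.518186 ≈ 0.588

P(dam release | flood warning) ≈ 0.588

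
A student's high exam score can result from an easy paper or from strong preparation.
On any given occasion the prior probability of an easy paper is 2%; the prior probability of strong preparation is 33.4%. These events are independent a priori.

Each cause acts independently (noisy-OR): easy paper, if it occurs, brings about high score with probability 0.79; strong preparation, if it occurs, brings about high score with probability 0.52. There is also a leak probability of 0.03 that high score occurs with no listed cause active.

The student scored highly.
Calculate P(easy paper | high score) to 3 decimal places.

P(easy paper | high score) ≈ 0.079

Under noisy-OR, P(high score | causes) = 1 − (1−0.03)·∏(1−qᵢ) over the active causes.
Weight on easy paper=true, given the evidence: 0.010607 + 0.006027 = 0.016634
Normalizer over all consistent configurations: 0.03×0.98×0.666 + 0.5344×0.98×0.334 + 0.7963×0.02×0.666 + 0.902224×0.02×0.334 = 0.211134
P(easy paper | high score) = 0.016634/0.211134 ≈ 0.079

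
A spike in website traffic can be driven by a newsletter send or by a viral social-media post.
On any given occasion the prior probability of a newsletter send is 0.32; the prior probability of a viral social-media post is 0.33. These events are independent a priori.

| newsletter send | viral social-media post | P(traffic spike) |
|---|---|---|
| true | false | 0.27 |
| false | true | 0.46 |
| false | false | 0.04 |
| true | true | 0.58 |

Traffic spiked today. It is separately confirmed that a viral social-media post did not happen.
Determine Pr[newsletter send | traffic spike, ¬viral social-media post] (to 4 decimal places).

Pr[newsletter send | traffic spike, ¬viral social-media post] ≈ 0.7606

For the numerator, keep only newsletter send=true terms: 0.27×0.32 = 0.086400
Normalizer over all consistent configurations: 0.04×0.68 + 0.27×0.32 = 0.113600
Posterior = 0.086400 / 0.113600 ≈ 0.7606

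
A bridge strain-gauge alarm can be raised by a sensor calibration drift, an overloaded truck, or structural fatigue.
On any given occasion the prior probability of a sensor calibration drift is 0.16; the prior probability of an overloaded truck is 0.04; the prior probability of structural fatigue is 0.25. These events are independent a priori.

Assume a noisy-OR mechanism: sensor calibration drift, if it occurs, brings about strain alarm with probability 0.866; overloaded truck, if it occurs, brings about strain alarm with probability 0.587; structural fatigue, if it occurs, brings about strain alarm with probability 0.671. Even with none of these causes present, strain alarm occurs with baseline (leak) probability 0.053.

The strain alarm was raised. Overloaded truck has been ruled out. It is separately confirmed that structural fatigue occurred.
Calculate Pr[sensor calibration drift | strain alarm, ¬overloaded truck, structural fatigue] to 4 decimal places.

Pr[sensor calibration drift | strain alarm, ¬overloaded truck, structural fatigue] ≈ 0.2096

Under noisy-OR, P(strain alarm | causes) = 1 − (1−0.053)·∏(1−qᵢ) over the active causes.
Weight on sensor calibration drift=true, given the evidence: 0.958251*0.16 = 0.153320
The normalizing constant is 0.688437*0.84 + 0.958251*0.16 = 0.731607
Posterior = 0.153320 / 0.731607 ≈ 0.2096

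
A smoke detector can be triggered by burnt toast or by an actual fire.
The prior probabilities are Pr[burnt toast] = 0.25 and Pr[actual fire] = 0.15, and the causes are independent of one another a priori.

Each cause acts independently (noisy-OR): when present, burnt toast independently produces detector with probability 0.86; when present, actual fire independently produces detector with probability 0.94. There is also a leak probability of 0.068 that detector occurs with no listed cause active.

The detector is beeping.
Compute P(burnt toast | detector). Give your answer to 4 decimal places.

P(burnt toast | detector) ≈ 0.5975

Under noisy-OR, P(detector | causes) = 1 − (1−0.068)·∏(1−qᵢ) over the active causes.
Enumerate the 4 (burnt toast, actual fire) configurations and weight by the priors:
  P(detector) = 0.068*0.75*0.85 + 0.94408*0.75*0.15 + 0.86952*0.25*0.85 + 0.992171*0.25*0.15
        = 0.043350 + 0.106209 + 0.184773 + 0.037206 = 0.371538
Keeping only the burnt toast-present terms gives 0.221979, so
  P(burnt toast | detector) = 0.221979 / 0.371538 ≈ 0.5975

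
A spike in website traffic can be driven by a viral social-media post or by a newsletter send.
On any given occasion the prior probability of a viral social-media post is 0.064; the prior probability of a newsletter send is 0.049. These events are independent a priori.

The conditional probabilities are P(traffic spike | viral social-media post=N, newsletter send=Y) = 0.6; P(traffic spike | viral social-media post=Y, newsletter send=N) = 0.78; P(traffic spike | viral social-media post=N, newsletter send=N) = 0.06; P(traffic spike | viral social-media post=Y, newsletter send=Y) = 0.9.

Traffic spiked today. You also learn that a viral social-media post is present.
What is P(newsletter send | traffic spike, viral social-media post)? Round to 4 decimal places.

P(traffic spike | viral social-media post) = 0.78·0.951 + 0.9·0.049 = 0.741780 + 0.044100 = 0.785880
Restricting to configurations with newsletter send present: 0.9·0.049 = 0.044100.
Hence the posterior is 0.044100/0.785880 ≈ 0.0561.

P(newsletter send | traffic spike, viral social-media post) ≈ 0.0561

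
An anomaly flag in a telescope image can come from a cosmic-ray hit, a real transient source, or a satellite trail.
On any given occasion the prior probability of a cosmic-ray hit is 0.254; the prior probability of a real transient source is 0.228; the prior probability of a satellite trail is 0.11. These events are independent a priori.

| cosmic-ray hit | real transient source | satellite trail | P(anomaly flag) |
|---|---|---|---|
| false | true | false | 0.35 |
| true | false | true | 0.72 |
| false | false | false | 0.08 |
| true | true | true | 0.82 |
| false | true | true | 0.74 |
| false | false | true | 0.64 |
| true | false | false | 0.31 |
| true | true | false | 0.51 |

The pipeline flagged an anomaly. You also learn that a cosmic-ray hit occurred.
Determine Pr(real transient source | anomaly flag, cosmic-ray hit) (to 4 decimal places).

Pr(real transient source | anomaly flag, cosmic-ray hit) ≈ 0.3115

Weight on real transient source=true, given the evidence: 0.103489 + 0.020566 = 0.124055
The normalizing constant is 0.31·0.772·0.89 + 0.72·0.772·0.11 + 0.51·0.228·0.89 + 0.82·0.228·0.11 = 0.398192
Posterior = 0.124055 / 0.398192 ≈ 0.3115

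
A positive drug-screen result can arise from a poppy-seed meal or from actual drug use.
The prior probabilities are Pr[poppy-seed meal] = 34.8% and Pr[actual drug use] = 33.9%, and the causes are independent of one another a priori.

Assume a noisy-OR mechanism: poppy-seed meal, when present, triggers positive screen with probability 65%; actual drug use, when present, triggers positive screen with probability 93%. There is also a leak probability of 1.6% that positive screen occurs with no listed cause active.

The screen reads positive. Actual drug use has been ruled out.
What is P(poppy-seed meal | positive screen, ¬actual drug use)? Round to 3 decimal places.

Under noisy-OR, P(positive screen | causes) = 1 − (1−0.016)·∏(1−qᵢ) over the active causes.
Enumerate both values of poppy-seed meal and weight by the priors:
  P(positive screen | ¬actual drug use) = 0.016·0.652 + 0.6556·0.348
        = 0.010432 + 0.228149 = 0.238581
Keeping only the poppy-seed meal-present terms gives 0.228149, so
  P(poppy-seed meal | positive screen, ¬actual drug use) = 0.228149 / 0.238581 ≈ 0.956

P(poppy-seed meal | positive screen, ¬actual drug use) ≈ 0.956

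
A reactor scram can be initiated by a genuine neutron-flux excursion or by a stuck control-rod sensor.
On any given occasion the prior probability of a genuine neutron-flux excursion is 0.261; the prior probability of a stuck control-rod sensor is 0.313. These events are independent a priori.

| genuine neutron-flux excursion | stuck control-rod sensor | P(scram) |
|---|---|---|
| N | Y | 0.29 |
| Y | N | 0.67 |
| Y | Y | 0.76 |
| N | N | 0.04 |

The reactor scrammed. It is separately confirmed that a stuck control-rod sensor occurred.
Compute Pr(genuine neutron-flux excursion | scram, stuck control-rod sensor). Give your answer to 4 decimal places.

Pr(genuine neutron-flux excursion | scram, stuck control-rod sensor) ≈ 0.4807

P(scram | stuck control-rod sensor) = 0.29*0.739 + 0.76*0.261 = 0.214310 + 0.198360 = 0.412670
Of this, 0.198360 comes from 0.76*0.261 (the genuine neutron-flux excursion=true cases).
So P(genuine neutron-flux excursion | scram, stuck control-rod sensor) = 0.198360/0.412670 ≈ 0.4807.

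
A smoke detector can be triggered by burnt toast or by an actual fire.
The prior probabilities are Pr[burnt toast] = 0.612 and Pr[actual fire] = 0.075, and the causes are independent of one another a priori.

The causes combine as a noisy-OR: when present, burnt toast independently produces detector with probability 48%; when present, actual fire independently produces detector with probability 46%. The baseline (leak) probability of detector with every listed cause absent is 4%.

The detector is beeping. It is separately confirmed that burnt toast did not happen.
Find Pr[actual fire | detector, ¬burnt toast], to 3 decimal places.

Pr[actual fire | detector, ¬burnt toast] ≈ 0.494

Under noisy-OR, P(detector | causes) = 1 − (1−0.04)·∏(1−qᵢ) over the active causes.
P(detector | ¬burnt toast) = 0.04*0.925 + 0.4816*0.075 = 0.037000 + 0.036120 = 0.073120
The actual fire-present share is 0.4816*0.075 = 0.036120.
P(actual fire | detector, ¬burnt toast) = 0.036120 / 0.073120 ≈ 0.494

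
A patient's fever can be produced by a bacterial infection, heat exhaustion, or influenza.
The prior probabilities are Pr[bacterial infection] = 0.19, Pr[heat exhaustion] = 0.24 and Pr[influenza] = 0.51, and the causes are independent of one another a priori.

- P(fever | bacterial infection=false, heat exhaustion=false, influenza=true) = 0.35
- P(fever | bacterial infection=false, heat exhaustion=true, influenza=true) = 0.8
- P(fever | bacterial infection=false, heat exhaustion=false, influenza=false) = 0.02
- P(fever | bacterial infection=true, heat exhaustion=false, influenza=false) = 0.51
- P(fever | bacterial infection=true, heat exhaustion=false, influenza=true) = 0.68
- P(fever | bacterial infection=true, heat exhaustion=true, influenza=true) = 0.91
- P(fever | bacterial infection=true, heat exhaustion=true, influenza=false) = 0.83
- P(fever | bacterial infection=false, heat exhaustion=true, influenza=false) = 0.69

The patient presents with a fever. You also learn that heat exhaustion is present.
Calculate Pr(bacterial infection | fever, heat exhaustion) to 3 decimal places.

Pr(bacterial infection | fever, heat exhaustion) ≈ 0.215

Weight on bacterial infection=true, given the evidence: 0.077273 + 0.088179 = 0.165452
Denominator P(fever | heat exhaustion): 0.69*0.81*0.49 + 0.8*0.81*0.51 + 0.83*0.19*0.49 + 0.91*0.19*0.51 = 0.769793
Posterior = 0.165452 / 0.769793 ≈ 0.215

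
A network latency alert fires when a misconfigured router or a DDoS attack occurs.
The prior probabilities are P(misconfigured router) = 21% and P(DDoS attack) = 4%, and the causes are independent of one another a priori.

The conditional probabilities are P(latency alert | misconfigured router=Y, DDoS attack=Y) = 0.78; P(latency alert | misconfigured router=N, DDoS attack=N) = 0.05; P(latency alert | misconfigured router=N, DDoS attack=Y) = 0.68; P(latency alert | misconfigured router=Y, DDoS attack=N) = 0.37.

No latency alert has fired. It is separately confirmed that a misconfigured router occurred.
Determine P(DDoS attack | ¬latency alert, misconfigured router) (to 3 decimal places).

P(DDoS attack | ¬latency alert, misconfigured router) ≈ 0.014

Numerator (weight on configurations with DDoS attack): 0.22·0.04 = 0.008800
The normalizing constant is 0.63·0.96 + 0.22·0.04 = 0.613600
Posterior = 0.008800 / 0.613600 ≈ 0.014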